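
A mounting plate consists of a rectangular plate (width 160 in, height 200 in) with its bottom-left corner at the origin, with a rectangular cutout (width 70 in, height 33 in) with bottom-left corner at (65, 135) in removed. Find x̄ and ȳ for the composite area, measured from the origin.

x̄ = 78.44 in, ȳ = 95.99 in

plate: A = 160 × 200 = 32000.00, centroid at (80.00, 100.00).
hole: A = −(70 × 33) = -2310.00, centroid at (100.00, 151.50).
ΣA = 29690.00 in², ΣAx̄ = 2329000.00 in³, ΣAȳ = 2850035.00 in³.
x̄ = 2329000.00/29690.00 = 78.44 in; ȳ = 2850035.00/29690.00 = 95.99 in.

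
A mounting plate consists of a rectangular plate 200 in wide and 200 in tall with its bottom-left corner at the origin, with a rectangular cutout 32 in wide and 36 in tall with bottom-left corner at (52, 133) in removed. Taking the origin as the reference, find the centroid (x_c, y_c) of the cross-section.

x_c = 100.95 in, y_c = 98.49 in

plate: A = 200 × 200 = 40000.00, centroid at (100.00, 100.00).
hole: A = −(32 × 36) = -1152.00, centroid at (68.00, 151.00).
ΣA = 38848.00 in²
ΣAx_c = (40000.00)(100.00) + (-1152.00)(68.00) = 3921664.00 in³
ΣAy_c = (40000.00)(100.00) + (-1152.00)(151.00) = 3826048.00 in³
x_c = 3921664.00 / 38848.00 = 100.95 in
y_c = 3826048.00 / 38848.00 = 98.49 in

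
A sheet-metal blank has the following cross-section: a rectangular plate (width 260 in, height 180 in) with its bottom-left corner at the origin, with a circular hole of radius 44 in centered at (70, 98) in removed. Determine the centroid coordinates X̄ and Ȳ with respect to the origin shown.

X̄ = 138.96 in, Ȳ = 88.81 in

Part | A | x̄ᵢ | ȳᵢ | A·x̄ᵢ | A·ȳᵢ
plate | 46800.00 | 130.00 | 90.00 | 6084000.00 | 4212000.00
hole | -6082.12 | 70.00 | 98.00 | -425748.64 | -596048.09
Σ | 40717.88 |  |  | 5658251.36 | 3615951.91
X̄ = 5658251.36 / 40717.88 = 138.96 in
Ȳ = 3615951.91 / 40717.88 = 88.81 in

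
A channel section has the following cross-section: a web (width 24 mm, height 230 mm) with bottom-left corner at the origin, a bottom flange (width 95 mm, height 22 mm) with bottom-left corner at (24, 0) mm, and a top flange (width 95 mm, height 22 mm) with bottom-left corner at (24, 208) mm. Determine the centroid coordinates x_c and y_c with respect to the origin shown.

Part | A | x̄ᵢ | ȳᵢ | A·x̄ᵢ | A·ȳᵢ
web | 5520.00 | 12.00 | 115.00 | 66240.00 | 634800.00
bottom flange | 2090.00 | 71.50 | 11.00 | 149435.00 | 22990.00
top flange | 2090.00 | 71.50 | 219.00 | 149435.00 | 457710.00
Σ | 9700.00 |  |  | 365110.00 | 1115500.00
x_c = 365110.00 / 9700.00 = 37.64 mm
y_c = 1115500.00 / 9700.00 = 115.00 mm

x_c = 37.64 mm, y_c = 115.00 mm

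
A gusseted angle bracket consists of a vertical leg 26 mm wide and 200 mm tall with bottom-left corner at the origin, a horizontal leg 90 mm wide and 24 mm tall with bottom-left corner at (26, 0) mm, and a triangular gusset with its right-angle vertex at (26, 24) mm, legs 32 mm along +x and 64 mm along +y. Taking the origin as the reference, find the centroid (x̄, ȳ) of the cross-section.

Part | A | x̄ᵢ | ȳᵢ | A·x̄ᵢ | A·ȳᵢ
vertical leg | 5200.00 | 13.00 | 100.00 | 67600.00 | 520000.00
horizontal leg | 2160.00 | 71.00 | 12.00 | 153360.00 | 25920.00
gusset | 1024.00 | 36.67 | 45.33 | 37546.67 | 46421.33
Σ | 8384.00 |  |  | 258506.67 | 592341.33
x̄ = 258506.67 / 8384.00 = 30.83 mm
ȳ = 592341.33 / 8384.00 = 70.65 mm

x̄ = 30.83 mm, ȳ = 70.65 mm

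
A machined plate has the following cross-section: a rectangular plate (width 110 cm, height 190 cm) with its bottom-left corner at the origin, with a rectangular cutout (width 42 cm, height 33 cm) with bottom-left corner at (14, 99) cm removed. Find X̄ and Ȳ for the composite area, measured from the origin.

X̄ = 56.42 cm, Ȳ = 93.54 cm

plate: A = 110 × 190 = 20900.00, centroid at (55.00, 95.00).
hole: A = −(42 × 33) = -1386.00, centroid at (35.00, 115.50).
ΣA = 19514.00 cm²
ΣAX̄ = (20900.00)(55.00) + (-1386.00)(35.00) = 1100990.00 cm³
ΣAȲ = (20900.00)(95.00) + (-1386.00)(115.50) = 1825417.00 cm³
X̄ = 1100990.00 / 19514.00 = 56.42 cm
Ȳ = 1825417.00 / 19514.00 = 93.54 cm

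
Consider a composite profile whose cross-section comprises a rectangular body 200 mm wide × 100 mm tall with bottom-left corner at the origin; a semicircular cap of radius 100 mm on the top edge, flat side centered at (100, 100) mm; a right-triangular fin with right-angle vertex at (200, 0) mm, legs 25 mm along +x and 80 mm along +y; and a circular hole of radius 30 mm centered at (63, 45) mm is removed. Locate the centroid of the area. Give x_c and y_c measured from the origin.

Part | A | x̄ᵢ | ȳᵢ | A·x̄ᵢ | A·ȳᵢ
rectangular body | 20000.00 | 100.00 | 50.00 | 2000000.00 | 1000000.00
semicircular top | 15707.96 | 100.00 | 142.44 | 1570796.33 | 2237462.99
triangular fin | 1000.00 | 208.33 | 26.67 | 208333.33 | 26666.67
hole | -2827.43 | 63.00 | 45.00 | -178128.30 | -127234.50
Σ | 33880.53 |  |  | 3601001.36 | 3136895.16
x_c = 3601001.36 / 33880.53 = 106.29 mm
y_c = 3136895.16 / 33880.53 = 92.59 mm

x_c = 106.29 mm, y_c = 92.59 mm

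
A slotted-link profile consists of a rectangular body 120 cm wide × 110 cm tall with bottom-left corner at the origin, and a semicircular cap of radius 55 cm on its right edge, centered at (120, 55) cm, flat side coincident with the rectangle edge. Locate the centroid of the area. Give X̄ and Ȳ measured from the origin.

X̄ = 82.06 cm, Ȳ = 55.00 cm

rectangular body: A = 120 × 110 = 13200.00, centroid at (60.00, 55.00).
semicircular end: A = ½π·55² = 4751.66, centroid at (143.34, 55.00).
ΣA = 17951.66 cm²
ΣAX̄ = (13200.00)(60.00) + (4751.66)(143.34) = 1473115.73 cm³
ΣAȲ = (13200.00)(55.00) + (4751.66)(55.00) = 987341.24 cm³
X̄ = 1473115.73 / 17951.66 = 82.06 cm
Ȳ = 987341.24 / 17951.66 = 55.00 cm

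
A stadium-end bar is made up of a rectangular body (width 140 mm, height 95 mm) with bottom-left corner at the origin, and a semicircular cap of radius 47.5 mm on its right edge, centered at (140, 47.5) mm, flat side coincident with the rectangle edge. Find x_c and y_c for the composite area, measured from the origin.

x_c = 88.97 mm, y_c = 47.50 mm

Part | A | x̄ᵢ | ȳᵢ | A·x̄ᵢ | A·ȳᵢ
rectangular body | 13300.00 | 70.00 | 47.50 | 931000.00 | 631750.00
semicircular end | 3544.11 | 160.16 | 47.50 | 567623.21 | 168345.19
Σ | 16844.11 |  |  | 1498623.21 | 800095.19
x_c = 1498623.21 / 16844.11 = 88.97 mm
y_c = 800095.19 / 16844.11 = 47.50 mm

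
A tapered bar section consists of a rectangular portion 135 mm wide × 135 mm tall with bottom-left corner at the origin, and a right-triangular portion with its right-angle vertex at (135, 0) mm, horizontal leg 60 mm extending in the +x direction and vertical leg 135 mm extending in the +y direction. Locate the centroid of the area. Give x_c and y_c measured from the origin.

x_c = 83.41 mm, y_c = 63.41 mm

Part | A | x̄ᵢ | ȳᵢ | A·x̄ᵢ | A·ȳᵢ
rectangular portion | 18225.00 | 67.50 | 67.50 | 1230187.50 | 1230187.50
triangular portion | 4050.00 | 155.00 | 45.00 | 627750.00 | 182250.00
Σ | 22275.00 |  |  | 1857937.50 | 1412437.50
x_c = 1857937.50 / 22275.00 = 83.41 mm
y_c = 1412437.50 / 22275.00 = 63.41 mm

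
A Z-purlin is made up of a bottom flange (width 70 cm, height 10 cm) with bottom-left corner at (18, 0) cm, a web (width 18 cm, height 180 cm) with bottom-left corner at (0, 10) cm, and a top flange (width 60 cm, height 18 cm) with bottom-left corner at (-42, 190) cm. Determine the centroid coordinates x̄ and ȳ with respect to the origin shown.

bottom flange: A = 70 × 10 = 700.00, centroid at (53.00, 5.00).
web: A = 18 × 180 = 3240.00, centroid at (9.00, 100.00).
top flange: A = 60 × 18 = 1080.00, centroid at (-12.00, 199.00).
ΣA = 5020.00 cm²
ΣAx̄ = (700.00)(53.00) + (3240.00)(9.00) + (1080.00)(-12.00) = 53300.00 cm³
ΣAȳ = (700.00)(5.00) + (3240.00)(100.00) + (1080.00)(199.00) = 542420.00 cm³
x̄ = 53300.00 / 5020.00 = 10.62 cm
ȳ = 542420.00 / 5020.00 = 108.05 cm

x̄ = 10.62 cm, ȳ = 108.05 cm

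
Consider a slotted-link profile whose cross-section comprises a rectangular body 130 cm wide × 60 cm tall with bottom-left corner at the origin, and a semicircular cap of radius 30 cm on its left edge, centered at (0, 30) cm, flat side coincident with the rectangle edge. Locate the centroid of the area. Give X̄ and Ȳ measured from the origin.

X̄ = 53.07 cm, Ȳ = 30.00 cm

rectangular body: A = 130 × 60 = 7800.00, centroid at (65.00, 30.00).
semicircular end: A = ½π·30² = 1413.72, centroid at (-12.73, 30.00).
ΣA = 9213.72 cm²
ΣAX̄ = (7800.00)(65.00) + (1413.72)(-12.73) = 489000.00 cm³
ΣAȲ = (7800.00)(30.00) + (1413.72)(30.00) = 276411.50 cm³
X̄ = 489000.00 / 9213.72 = 53.07 cm
Ȳ = 276411.50 / 9213.72 = 30.00 cm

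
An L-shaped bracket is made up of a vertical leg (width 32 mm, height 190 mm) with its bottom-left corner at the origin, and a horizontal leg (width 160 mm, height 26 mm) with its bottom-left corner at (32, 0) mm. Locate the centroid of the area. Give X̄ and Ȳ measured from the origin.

X̄ = 55.00 mm, Ȳ = 61.69 mm

Part | A | x̄ᵢ | ȳᵢ | A·x̄ᵢ | A·ȳᵢ
vertical leg | 6080.00 | 16.00 | 95.00 | 97280.00 | 577600.00
horizontal leg | 4160.00 | 112.00 | 13.00 | 465920.00 | 54080.00
Σ | 10240.00 |  |  | 563200.00 | 631680.00
X̄ = 563200.00 / 10240.00 = 55.00 mm
Ȳ = 631680.00 / 10240.00 = 61.69 mm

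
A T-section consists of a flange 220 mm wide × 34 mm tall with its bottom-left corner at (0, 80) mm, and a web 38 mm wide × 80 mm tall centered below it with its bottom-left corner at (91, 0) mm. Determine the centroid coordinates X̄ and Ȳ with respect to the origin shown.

web: A = 38 × 80 = 3040.00, centroid at (110.00, 40.00).
flange: A = 220 × 34 = 7480.00, centroid at (110.00, 97.00).
ΣA = 10520.00 mm²
ΣAX̄ = (3040.00)(110.00) + (7480.00)(110.00) = 1157200.00 mm³
ΣAȲ = (3040.00)(40.00) + (7480.00)(97.00) = 847160.00 mm³
X̄ = 1157200.00 / 10520.00 = 110.00 mm
Ȳ = 847160.00 / 10520.00 = 80.53 mm

X̄ = 110.00 mm, Ȳ = 80.53 mm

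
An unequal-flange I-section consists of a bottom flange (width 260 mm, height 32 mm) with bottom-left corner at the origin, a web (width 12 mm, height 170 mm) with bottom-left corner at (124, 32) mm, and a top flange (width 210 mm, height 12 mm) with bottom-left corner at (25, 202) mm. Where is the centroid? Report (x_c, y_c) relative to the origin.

x_c = 130.00 mm, y_c = 69.56 mm

bottom flange: A = 260 × 32 = 8320.00, centroid at (130.00, 16.00).
web: A = 12 × 170 = 2040.00, centroid at (130.00, 117.00).
top flange: A = 210 × 12 = 2520.00, centroid at (130.00, 208.00).
ΣA = 12880.00 mm²
ΣAx_c = (8320.00)(130.00) + (2040.00)(130.00) + (2520.00)(130.00) = 1674400.00 mm³
ΣAy_c = (8320.00)(16.00) + (2040.00)(117.00) + (2520.00)(208.00) = 895960.00 mm³
x_c = 1674400.00 / 12880.00 = 130.00 mm
y_c = 895960.00 / 12880.00 = 69.56 mm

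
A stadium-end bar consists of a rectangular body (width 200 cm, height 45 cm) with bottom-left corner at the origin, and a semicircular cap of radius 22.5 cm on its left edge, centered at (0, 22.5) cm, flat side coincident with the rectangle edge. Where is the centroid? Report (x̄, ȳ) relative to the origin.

x̄ = 91.11 cm, ȳ = 22.50 cm

rectangular body: A = 200 × 45 = 9000.00, centroid at (100.00, 22.50).
semicircular end: A = ½π·22.5² = 795.22, centroid at (-9.55, 22.50).
ΣA = 9795.22 cm²
ΣAx̄ = (9000.00)(100.00) + (795.22)(-9.55) = 892406.25 cm³
ΣAȳ = (9000.00)(22.50) + (795.22)(22.50) = 220392.35 cm³
x̄ = 892406.25 / 9795.22 = 91.11 cm
ȳ = 220392.35 / 9795.22 = 22.50 cm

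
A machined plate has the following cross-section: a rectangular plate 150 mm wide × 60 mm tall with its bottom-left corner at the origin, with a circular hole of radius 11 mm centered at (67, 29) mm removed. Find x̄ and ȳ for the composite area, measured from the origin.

Part | A | x̄ᵢ | ȳᵢ | A·x̄ᵢ | A·ȳᵢ
plate | 9000.00 | 75.00 | 30.00 | 675000.00 | 270000.00
hole | -380.13 | 67.00 | 29.00 | -25468.89 | -11023.85
Σ | 8619.87 |  |  | 649531.11 | 258976.15
x̄ = 649531.11 / 8619.87 = 75.35 mm
ȳ = 258976.15 / 8619.87 = 30.04 mm

x̄ = 75.35 mm, ȳ = 30.04 mm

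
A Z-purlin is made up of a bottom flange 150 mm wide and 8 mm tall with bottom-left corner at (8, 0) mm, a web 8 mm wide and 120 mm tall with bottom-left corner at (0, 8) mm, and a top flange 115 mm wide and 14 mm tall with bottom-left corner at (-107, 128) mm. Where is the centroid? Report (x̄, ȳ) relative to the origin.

x̄ = 6.30 mm, ȳ = 76.24 mm

bottom flange: A = 150 × 8 = 1200.00, centroid at (83.00, 4.00).
web: A = 8 × 120 = 960.00, centroid at (4.00, 68.00).
top flange: A = 115 × 14 = 1610.00, centroid at (-49.50, 135.00).
ΣA = 3770.00 mm², ΣAx̄ = 23745.00 mm³, ΣAȳ = 287430.00 mm³.
x̄ = 23745.00/3770.00 = 6.30 mm; ȳ = 287430.00/3770.00 = 76.24 mm.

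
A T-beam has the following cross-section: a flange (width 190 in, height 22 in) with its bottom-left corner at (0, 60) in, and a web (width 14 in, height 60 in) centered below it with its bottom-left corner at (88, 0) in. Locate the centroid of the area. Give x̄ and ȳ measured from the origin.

Part | A | x̄ᵢ | ȳᵢ | A·x̄ᵢ | A·ȳᵢ
web | 840.00 | 95.00 | 30.00 | 79800.00 | 25200.00
flange | 4180.00 | 95.00 | 71.00 | 397100.00 | 296780.00
Σ | 5020.00 |  |  | 476900.00 | 321980.00
x̄ = 476900.00 / 5020.00 = 95.00 in
ȳ = 321980.00 / 5020.00 = 64.14 in

x̄ = 95.00 in, ȳ = 64.14 in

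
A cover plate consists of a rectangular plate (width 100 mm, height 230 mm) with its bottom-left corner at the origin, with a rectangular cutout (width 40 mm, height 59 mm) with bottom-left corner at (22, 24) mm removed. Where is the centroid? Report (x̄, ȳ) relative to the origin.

x̄ = 50.91 mm, ȳ = 122.03 mm

Part | A | x̄ᵢ | ȳᵢ | A·x̄ᵢ | A·ȳᵢ
plate | 23000.00 | 50.00 | 115.00 | 1150000.00 | 2645000.00
hole | -2360.00 | 42.00 | 53.50 | -99120.00 | -126260.00
Σ | 20640.00 |  |  | 1050880.00 | 2518740.00
x̄ = 1050880.00 / 20640.00 = 50.91 mm
ȳ = 2518740.00 / 20640.00 = 122.03 mm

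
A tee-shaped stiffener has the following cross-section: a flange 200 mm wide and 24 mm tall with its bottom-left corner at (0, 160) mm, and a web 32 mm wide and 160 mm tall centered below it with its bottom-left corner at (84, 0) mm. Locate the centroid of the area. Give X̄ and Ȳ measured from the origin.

X̄ = 100.00 mm, Ȳ = 124.52 mm

Part | A | x̄ᵢ | ȳᵢ | A·x̄ᵢ | A·ȳᵢ
web | 5120.00 | 100.00 | 80.00 | 512000.00 | 409600.00
flange | 4800.00 | 100.00 | 172.00 | 480000.00 | 825600.00
Σ | 9920.00 |  |  | 992000.00 | 1235200.00
X̄ = 992000.00 / 9920.00 = 100.00 mm
Ȳ = 1235200.00 / 9920.00 = 124.52 mm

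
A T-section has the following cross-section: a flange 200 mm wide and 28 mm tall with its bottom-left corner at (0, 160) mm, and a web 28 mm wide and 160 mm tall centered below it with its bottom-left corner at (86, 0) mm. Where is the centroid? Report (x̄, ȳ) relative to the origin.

web: A = 28 × 160 = 4480.00, centroid at (100.00, 80.00).
flange: A = 200 × 28 = 5600.00, centroid at (100.00, 174.00).
ΣA = 10080.00 mm²
ΣAx̄ = (4480.00)(100.00) + (5600.00)(100.00) = 1008000.00 mm³
ΣAȳ = (4480.00)(80.00) + (5600.00)(174.00) = 1332800.00 mm³
x̄ = 1008000.00 / 10080.00 = 100.00 mm
ȳ = 1332800.00 / 10080.00 = 132.22 mm

x̄ = 100.00 mm, ȳ = 132.22 mm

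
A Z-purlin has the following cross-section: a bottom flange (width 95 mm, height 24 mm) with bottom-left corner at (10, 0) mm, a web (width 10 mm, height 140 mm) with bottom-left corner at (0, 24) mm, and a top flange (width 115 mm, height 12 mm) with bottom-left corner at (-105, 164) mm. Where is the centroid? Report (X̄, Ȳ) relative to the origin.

Part | A | x̄ᵢ | ȳᵢ | A·x̄ᵢ | A·ȳᵢ
bottom flange | 2280.00 | 57.50 | 12.00 | 131100.00 | 27360.00
web | 1400.00 | 5.00 | 94.00 | 7000.00 | 131600.00
top flange | 1380.00 | -47.50 | 170.00 | -65550.00 | 234600.00
Σ | 5060.00 |  |  | 72550.00 | 393560.00
X̄ = 72550.00 / 5060.00 = 14.34 mm
Ȳ = 393560.00 / 5060.00 = 77.78 mm

X̄ = 14.34 mm, Ȳ = 77.78 mm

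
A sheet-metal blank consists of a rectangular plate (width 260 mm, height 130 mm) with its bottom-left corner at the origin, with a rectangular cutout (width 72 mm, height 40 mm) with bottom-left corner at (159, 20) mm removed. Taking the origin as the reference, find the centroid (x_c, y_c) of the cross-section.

x_c = 123.95 mm, y_c = 67.33 mm

plate: A = 260 × 130 = 33800.00, centroid at (130.00, 65.00).
hole: A = −(72 × 40) = -2880.00, centroid at (195.00, 40.00).
ΣA = 30920.00 mm², ΣAx_c = 3832400.00 mm³, ΣAy_c = 2081800.00 mm³.
x_c = 3832400.00/30920.00 = 123.95 mm; y_c = 2081800.00/30920.00 = 67.33 mm.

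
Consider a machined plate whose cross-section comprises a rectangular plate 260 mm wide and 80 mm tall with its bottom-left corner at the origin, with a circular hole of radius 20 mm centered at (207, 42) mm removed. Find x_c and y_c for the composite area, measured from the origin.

x_c = 125.05 mm, y_c = 39.87 mm

Part | A | x̄ᵢ | ȳᵢ | A·x̄ᵢ | A·ȳᵢ
plate | 20800.00 | 130.00 | 40.00 | 2704000.00 | 832000.00
hole | -1256.64 | 207.00 | 42.00 | -260123.87 | -52778.76
Σ | 19543.36 |  |  | 2443876.13 | 779221.24
x_c = 2443876.13 / 19543.36 = 125.05 mm
y_c = 779221.24 / 19543.36 = 39.87 mm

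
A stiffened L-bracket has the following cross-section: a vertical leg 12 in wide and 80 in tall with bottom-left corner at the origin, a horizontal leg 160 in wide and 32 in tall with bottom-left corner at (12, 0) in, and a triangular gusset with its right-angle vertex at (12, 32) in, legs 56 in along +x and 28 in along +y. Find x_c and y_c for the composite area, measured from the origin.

Part | A | x̄ᵢ | ȳᵢ | A·x̄ᵢ | A·ȳᵢ
vertical leg | 960.00 | 6.00 | 40.00 | 5760.00 | 38400.00
horizontal leg | 5120.00 | 92.00 | 16.00 | 471040.00 | 81920.00
gusset | 784.00 | 30.67 | 41.33 | 24042.67 | 32405.33
Σ | 6864.00 |  |  | 500842.67 | 152725.33
x_c = 500842.67 / 6864.00 = 72.97 in
y_c = 152725.33 / 6864.00 = 22.25 in

x_c = 72.97 in, y_c = 22.25 in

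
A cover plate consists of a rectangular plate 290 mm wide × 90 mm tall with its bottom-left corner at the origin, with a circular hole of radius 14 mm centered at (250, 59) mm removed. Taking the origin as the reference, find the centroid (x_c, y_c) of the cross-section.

plate: A = 290 × 90 = 26100.00, centroid at (145.00, 45.00).
hole: A = −π·14² = -615.75, centroid at (250.00, 59.00).
ΣA = 25484.25 mm², ΣAx_c = 3630561.96 mm³, ΣAy_c = 1138170.62 mm³.
x_c = 3630561.96/25484.25 = 142.46 mm; y_c = 1138170.62/25484.25 = 44.66 mm.

x_c = 142.46 mm, y_c = 44.66 mm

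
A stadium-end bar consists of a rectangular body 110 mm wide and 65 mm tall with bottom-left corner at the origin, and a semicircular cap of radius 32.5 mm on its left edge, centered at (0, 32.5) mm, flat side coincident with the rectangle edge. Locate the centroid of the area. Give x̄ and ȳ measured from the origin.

x̄ = 42.04 mm, ȳ = 32.50 mm

Part | A | x̄ᵢ | ȳᵢ | A·x̄ᵢ | A·ȳᵢ
rectangular body | 7150.00 | 55.00 | 32.50 | 393250.00 | 232375.00
semicircular end | 1659.15 | -13.79 | 32.50 | -22885.42 | 53922.49
Σ | 8809.15 |  |  | 370364.58 | 286297.49
x̄ = 370364.58 / 8809.15 = 42.04 mm
ȳ = 286297.49 / 8809.15 = 32.50 mm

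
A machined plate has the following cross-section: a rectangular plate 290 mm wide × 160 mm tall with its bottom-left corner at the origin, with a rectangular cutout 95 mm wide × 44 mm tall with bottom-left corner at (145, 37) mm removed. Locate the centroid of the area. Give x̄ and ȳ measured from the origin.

plate: A = 290 × 160 = 46400.00, centroid at (145.00, 80.00).
hole: A = −(95 × 44) = -4180.00, centroid at (192.50, 59.00).
ΣA = 42220.00 mm²
ΣAx̄ = (46400.00)(145.00) + (-4180.00)(192.50) = 5923350.00 mm³
ΣAȳ = (46400.00)(80.00) + (-4180.00)(59.00) = 3465380.00 mm³
x̄ = 5923350.00 / 42220.00 = 140.30 mm
ȳ = 3465380.00 / 42220.00 = 82.08 mm

x̄ = 140.30 mm, ȳ = 82.08 mm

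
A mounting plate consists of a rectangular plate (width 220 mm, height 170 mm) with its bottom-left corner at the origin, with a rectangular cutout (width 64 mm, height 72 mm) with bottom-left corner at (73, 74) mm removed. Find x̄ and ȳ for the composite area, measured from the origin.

x̄ = 110.70 mm, ȳ = 81.49 mm

plate: A = 220 × 170 = 37400.00, centroid at (110.00, 85.00).
hole: A = −(64 × 72) = -4608.00, centroid at (105.00, 110.00).
ΣA = 32792.00 mm², ΣAx̄ = 3630160.00 mm³, ΣAȳ = 2672120.00 mm³.
x̄ = 3630160.00/32792.00 = 110.70 mm; ȳ = 2672120.00/32792.00 = 81.49 mm.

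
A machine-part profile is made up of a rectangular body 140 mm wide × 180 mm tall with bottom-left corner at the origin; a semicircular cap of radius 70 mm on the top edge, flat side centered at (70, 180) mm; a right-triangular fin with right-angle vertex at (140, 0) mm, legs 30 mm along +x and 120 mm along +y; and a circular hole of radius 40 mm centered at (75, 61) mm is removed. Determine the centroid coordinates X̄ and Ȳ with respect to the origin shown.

Part | A | x̄ᵢ | ȳᵢ | A·x̄ᵢ | A·ȳᵢ
rectangular body | 25200.00 | 70.00 | 90.00 | 1764000.00 | 2268000.00
semicircular top | 7696.90 | 70.00 | 209.71 | 538783.14 | 1614109.03
triangular fin | 1800.00 | 150.00 | 40.00 | 270000.00 | 72000.00
hole | -5026.55 | 75.00 | 61.00 | -376991.12 | -306619.44
Σ | 29670.35 |  |  | 2195792.02 | 3647489.58
X̄ = 2195792.02 / 29670.35 = 74.01 mm
Ȳ = 3647489.58 / 29670.35 = 122.93 mm

X̄ = 74.01 mm, Ȳ = 122.93 mm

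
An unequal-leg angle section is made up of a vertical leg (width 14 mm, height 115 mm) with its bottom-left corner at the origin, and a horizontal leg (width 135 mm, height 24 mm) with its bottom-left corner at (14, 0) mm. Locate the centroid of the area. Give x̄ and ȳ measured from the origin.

Part | A | x̄ᵢ | ȳᵢ | A·x̄ᵢ | A·ȳᵢ
vertical leg | 1610.00 | 7.00 | 57.50 | 11270.00 | 92575.00
horizontal leg | 3240.00 | 81.50 | 12.00 | 264060.00 | 38880.00
Σ | 4850.00 |  |  | 275330.00 | 131455.00
x̄ = 275330.00 / 4850.00 = 56.77 mm
ȳ = 131455.00 / 4850.00 = 27.10 mm

x̄ = 56.77 mm, ȳ = 27.10 mm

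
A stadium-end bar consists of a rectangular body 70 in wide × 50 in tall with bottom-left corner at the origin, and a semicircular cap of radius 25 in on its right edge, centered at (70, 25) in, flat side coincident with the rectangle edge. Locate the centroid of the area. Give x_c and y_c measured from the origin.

x_c = 44.99 in, y_c = 25.00 in

Part | A | x̄ᵢ | ȳᵢ | A·x̄ᵢ | A·ȳᵢ
rectangular body | 3500.00 | 35.00 | 25.00 | 122500.00 | 87500.00
semicircular end | 981.75 | 80.61 | 25.00 | 79139.01 | 24543.69
Σ | 4481.75 |  |  | 201639.01 | 112043.69
x_c = 201639.01 / 4481.75 = 44.99 in
y_c = 112043.69 / 4481.75 = 25.00 in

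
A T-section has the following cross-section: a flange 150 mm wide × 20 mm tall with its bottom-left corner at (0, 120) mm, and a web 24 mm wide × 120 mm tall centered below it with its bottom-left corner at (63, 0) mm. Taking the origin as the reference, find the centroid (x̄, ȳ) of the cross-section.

web: A = 24 × 120 = 2880.00, centroid at (75.00, 60.00).
flange: A = 150 × 20 = 3000.00, centroid at (75.00, 130.00).
ΣA = 5880.00 mm², ΣAx̄ = 441000.00 mm³, ΣAȳ = 562800.00 mm³.
x̄ = 441000.00/5880.00 = 75.00 mm; ȳ = 562800.00/5880.00 = 95.71 mm.

x̄ = 75.00 mm, ȳ = 95.71 mm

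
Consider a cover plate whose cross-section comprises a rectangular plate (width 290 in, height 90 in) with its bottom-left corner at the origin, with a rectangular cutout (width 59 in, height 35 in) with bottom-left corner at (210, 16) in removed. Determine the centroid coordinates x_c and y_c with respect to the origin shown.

plate: A = 290 × 90 = 26100.00, centroid at (145.00, 45.00).
hole: A = −(59 × 35) = -2065.00, centroid at (239.50, 33.50).
ΣA = 24035.00 in², ΣAx_c = 3289932.50 in³, ΣAy_c = 1105322.50 in³.
x_c = 3289932.50/24035.00 = 136.88 in; y_c = 1105322.50/24035.00 = 45.99 in.

x_c = 136.88 in, y_c = 45.99 in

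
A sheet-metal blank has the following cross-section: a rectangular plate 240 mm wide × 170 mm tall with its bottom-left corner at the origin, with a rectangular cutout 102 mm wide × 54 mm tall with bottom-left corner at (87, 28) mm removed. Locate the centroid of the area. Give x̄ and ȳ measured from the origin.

x̄ = 117.19 mm, ȳ = 89.68 mm

plate: A = 240 × 170 = 40800.00, centroid at (120.00, 85.00).
hole: A = −(102 × 54) = -5508.00, centroid at (138.00, 55.00).
ΣA = 35292.00 mm², ΣAx̄ = 4135896.00 mm³, ΣAȳ = 3165060.00 mm³.
x̄ = 4135896.00/35292.00 = 117.19 mm; ȳ = 3165060.00/35292.00 = 89.68 mm.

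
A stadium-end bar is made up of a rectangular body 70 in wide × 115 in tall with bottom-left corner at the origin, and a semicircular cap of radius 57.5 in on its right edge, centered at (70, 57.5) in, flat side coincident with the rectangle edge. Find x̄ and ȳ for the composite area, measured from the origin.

rectangular body: A = 70 × 115 = 8050.00, centroid at (35.00, 57.50).
semicircular end: A = ½π·57.5² = 5193.45, centroid at (94.40, 57.50).
ΣA = 13243.45 in²
ΣAx̄ = (8050.00)(35.00) + (5193.45)(94.40) = 772030.76 in³
ΣAȳ = (8050.00)(57.50) + (5193.45)(57.50) = 761498.11 in³
x̄ = 772030.76 / 13243.45 = 58.30 in
ȳ = 761498.11 / 13243.45 = 57.50 in

x̄ = 58.30 in, ȳ = 57.50 in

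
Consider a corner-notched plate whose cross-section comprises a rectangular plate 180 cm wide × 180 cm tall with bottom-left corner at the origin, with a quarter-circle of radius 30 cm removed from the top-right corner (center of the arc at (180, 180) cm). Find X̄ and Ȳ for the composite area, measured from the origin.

X̄ = 88.28 cm, Ȳ = 88.28 cm

plate: A = 180 × 180 = 32400.00, centroid at (90.00, 90.00).
removed quarter-circle: A = −¼π·30² = -706.86, centroid at (167.27, 167.27).
ΣA = 31693.14 cm², ΣAX̄ = 2797765.50 cm³, ΣAȲ = 2797765.50 cm³.
X̄ = 2797765.50/31693.14 = 88.28 cm; Ȳ = 2797765.50/31693.14 = 88.28 cm.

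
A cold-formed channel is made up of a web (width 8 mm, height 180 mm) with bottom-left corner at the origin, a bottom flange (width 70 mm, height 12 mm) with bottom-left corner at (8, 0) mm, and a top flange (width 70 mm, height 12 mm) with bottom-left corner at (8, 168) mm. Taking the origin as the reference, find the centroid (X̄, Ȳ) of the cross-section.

X̄ = 25.00 mm, Ȳ = 90.00 mm

web: A = 8 × 180 = 1440.00, centroid at (4.00, 90.00).
bottom flange: A = 70 × 12 = 840.00, centroid at (43.00, 6.00).
top flange: A = 70 × 12 = 840.00, centroid at (43.00, 174.00).
ΣA = 3120.00 mm²
ΣAX̄ = (1440.00)(4.00) + (840.00)(43.00) + (840.00)(43.00) = 78000.00 mm³
ΣAȲ = (1440.00)(90.00) + (840.00)(6.00) + (840.00)(174.00) = 280800.00 mm³
X̄ = 78000.00 / 3120.00 = 25.00 mm
Ȳ = 280800.00 / 3120.00 = 90.00 mm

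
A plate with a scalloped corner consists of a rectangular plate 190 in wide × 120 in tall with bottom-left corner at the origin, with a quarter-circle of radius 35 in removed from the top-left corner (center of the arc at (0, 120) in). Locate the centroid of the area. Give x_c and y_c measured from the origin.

plate: A = 190 × 120 = 22800.00, centroid at (95.00, 60.00).
removed quarter-circle: A = −¼π·35² = -962.11, centroid at (14.85, 105.15).
ΣA = 21837.89 in², ΣAx_c = 2151708.33 in³, ΣAy_c = 1266838.14 in³.
x_c = 2151708.33/21837.89 = 98.53 in; y_c = 1266838.14/21837.89 = 58.01 in.

x_c = 98.53 in, y_c = 58.01 in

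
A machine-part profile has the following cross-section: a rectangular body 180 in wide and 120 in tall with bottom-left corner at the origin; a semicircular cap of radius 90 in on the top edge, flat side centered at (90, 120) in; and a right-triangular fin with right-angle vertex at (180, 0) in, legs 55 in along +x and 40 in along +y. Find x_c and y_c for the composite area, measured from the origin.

x_c = 93.36 in, y_c = 93.82 in

Part | A | x̄ᵢ | ȳᵢ | A·x̄ᵢ | A·ȳᵢ
rectangular body | 21600.00 | 90.00 | 60.00 | 1944000.00 | 1296000.00
semicircular top | 12723.45 | 90.00 | 158.20 | 1145110.52 | 2012814.03
triangular fin | 1100.00 | 198.33 | 13.33 | 218166.67 | 14666.67
Σ | 35423.45 |  |  | 3307277.19 | 3323480.70
x_c = 3307277.19 / 35423.45 = 93.36 in
y_c = 3323480.70 / 35423.45 = 93.82 in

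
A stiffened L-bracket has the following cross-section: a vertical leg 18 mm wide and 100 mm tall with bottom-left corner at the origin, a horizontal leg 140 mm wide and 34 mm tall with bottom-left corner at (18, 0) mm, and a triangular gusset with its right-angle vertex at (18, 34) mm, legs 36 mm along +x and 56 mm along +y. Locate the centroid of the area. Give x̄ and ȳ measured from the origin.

vertical leg: A = 18 × 100 = 1800.00, centroid at (9.00, 50.00).
horizontal leg: A = 140 × 34 = 4760.00, centroid at (88.00, 17.00).
gusset: A = ½·36·56 = 1008.00, centroid at (30.00, 52.67).
ΣA = 7568.00 mm²
ΣAx̄ = (1800.00)(9.00) + (4760.00)(88.00) + (1008.00)(30.00) = 465320.00 mm³
ΣAȳ = (1800.00)(50.00) + (4760.00)(17.00) + (1008.00)(52.67) = 224008.00 mm³
x̄ = 465320.00 / 7568.00 = 61.49 mm
ȳ = 224008.00 / 7568.00 = 29.60 mm

x̄ = 61.49 mm, ȳ = 29.60 mm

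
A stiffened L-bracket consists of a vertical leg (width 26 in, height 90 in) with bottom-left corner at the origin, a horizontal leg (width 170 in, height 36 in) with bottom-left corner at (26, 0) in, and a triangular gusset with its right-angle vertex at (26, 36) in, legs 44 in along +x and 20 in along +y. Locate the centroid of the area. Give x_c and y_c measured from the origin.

vertical leg: A = 26 × 90 = 2340.00, centroid at (13.00, 45.00).
horizontal leg: A = 170 × 36 = 6120.00, centroid at (111.00, 18.00).
gusset: A = ½·44·20 = 440.00, centroid at (40.67, 42.67).
ΣA = 8900.00 in²
ΣAx_c = (2340.00)(13.00) + (6120.00)(111.00) + (440.00)(40.67) = 727633.33 in³
ΣAy_c = (2340.00)(45.00) + (6120.00)(18.00) + (440.00)(42.67) = 234233.33 in³
x_c = 727633.33 / 8900.00 = 81.76 in
y_c = 234233.33 / 8900.00 = 26.32 in

x_c = 81.76 in, y_c = 26.32 in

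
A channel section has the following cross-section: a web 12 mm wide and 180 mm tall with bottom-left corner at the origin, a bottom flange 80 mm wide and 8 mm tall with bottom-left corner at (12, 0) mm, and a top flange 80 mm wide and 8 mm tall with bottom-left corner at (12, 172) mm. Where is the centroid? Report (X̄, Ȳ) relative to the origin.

web: A = 12 × 180 = 2160.00, centroid at (6.00, 90.00).
bottom flange: A = 80 × 8 = 640.00, centroid at (52.00, 4.00).
top flange: A = 80 × 8 = 640.00, centroid at (52.00, 176.00).
ΣA = 3440.00 mm², ΣAX̄ = 79520.00 mm³, ΣAȲ = 309600.00 mm³.
X̄ = 79520.00/3440.00 = 23.12 mm; Ȳ = 309600.00/3440.00 = 90.00 mm.

X̄ = 23.12 mm, Ȳ = 90.00 mm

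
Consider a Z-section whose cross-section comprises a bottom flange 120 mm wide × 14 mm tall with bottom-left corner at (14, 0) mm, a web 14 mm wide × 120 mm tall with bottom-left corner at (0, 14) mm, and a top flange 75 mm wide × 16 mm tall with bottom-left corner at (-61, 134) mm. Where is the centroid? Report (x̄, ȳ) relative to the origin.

Part | A | x̄ᵢ | ȳᵢ | A·x̄ᵢ | A·ȳᵢ
bottom flange | 1680.00 | 74.00 | 7.00 | 124320.00 | 11760.00
web | 1680.00 | 7.00 | 74.00 | 11760.00 | 124320.00
top flange | 1200.00 | -23.50 | 142.00 | -28200.00 | 170400.00
Σ | 4560.00 |  |  | 107880.00 | 306480.00
x̄ = 107880.00 / 4560.00 = 23.66 mm
ȳ = 306480.00 / 4560.00 = 67.21 mm

x̄ = 23.66 mm, ȳ = 67.21 mm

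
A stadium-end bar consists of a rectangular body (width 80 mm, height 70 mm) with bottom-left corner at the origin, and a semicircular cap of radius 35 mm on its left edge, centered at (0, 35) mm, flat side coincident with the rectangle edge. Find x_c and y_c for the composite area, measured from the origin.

rectangular body: A = 80 × 70 = 5600.00, centroid at (40.00, 35.00).
semicircular end: A = ½π·35² = 1924.23, centroid at (-14.85, 35.00).
ΣA = 7524.23 mm², ΣAx_c = 195416.67 mm³, ΣAy_c = 263347.89 mm³.
x_c = 195416.67/7524.23 = 25.97 mm; y_c = 263347.89/7524.23 = 35.00 mm.

x_c = 25.97 mm, y_c = 35.00 mm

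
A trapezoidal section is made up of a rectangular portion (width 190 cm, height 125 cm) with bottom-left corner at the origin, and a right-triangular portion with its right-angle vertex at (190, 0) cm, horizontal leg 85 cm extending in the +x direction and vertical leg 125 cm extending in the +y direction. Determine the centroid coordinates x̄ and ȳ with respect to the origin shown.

rectangular portion: A = 190 × 125 = 23750.00, centroid at (95.00, 62.50).
triangular portion: A = ½·85·125 = 5312.50, centroid at (218.33, 41.67).
ΣA = 29062.50 cm², ΣAx̄ = 3416145.83 cm³, ΣAȳ = 1705729.17 cm³.
x̄ = 3416145.83/29062.50 = 117.54 cm; ȳ = 1705729.17/29062.50 = 58.69 cm.

x̄ = 117.54 cm, ȳ = 58.69 cm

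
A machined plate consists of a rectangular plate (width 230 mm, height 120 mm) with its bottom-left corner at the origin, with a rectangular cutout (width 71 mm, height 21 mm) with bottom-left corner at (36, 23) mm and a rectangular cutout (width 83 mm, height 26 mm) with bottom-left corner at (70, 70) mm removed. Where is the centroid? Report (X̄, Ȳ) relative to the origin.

X̄ = 118.02 mm, Ȳ = 59.58 mm

plate: A = 230 × 120 = 27600.00, centroid at (115.00, 60.00).
hole 1: A = −(71 × 21) = -1491.00, centroid at (71.50, 33.50).
hole 2: A = −(83 × 26) = -2158.00, centroid at (111.50, 83.00).
ΣA = 23951.00 mm²
ΣAX̄ = (27600.00)(115.00) + (-1491.00)(71.50) + (-2158.00)(111.50) = 2826776.50 mm³
ΣAȲ = (27600.00)(60.00) + (-1491.00)(33.50) + (-2158.00)(83.00) = 1426937.50 mm³
X̄ = 2826776.50 / 23951.00 = 118.02 mm
Ȳ = 1426937.50 / 23951.00 = 59.58 mm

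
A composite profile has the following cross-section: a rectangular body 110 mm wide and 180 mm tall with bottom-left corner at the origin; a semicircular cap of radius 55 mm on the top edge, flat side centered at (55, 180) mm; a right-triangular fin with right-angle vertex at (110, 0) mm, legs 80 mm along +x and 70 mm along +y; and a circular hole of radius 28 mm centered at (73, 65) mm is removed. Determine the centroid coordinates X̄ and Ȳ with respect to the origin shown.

X̄ = 62.41 mm, Ȳ = 106.61 mm

Part | A | x̄ᵢ | ȳᵢ | A·x̄ᵢ | A·ȳᵢ
rectangular body | 19800.00 | 55.00 | 90.00 | 1089000.00 | 1782000.00
semicircular top | 4751.66 | 55.00 | 203.34 | 261341.24 | 966215.27
triangular fin | 2800.00 | 136.67 | 23.33 | 382666.67 | 65333.33
hole | -2463.01 | 73.00 | 65.00 | -179799.63 | -160095.56
Σ | 24888.65 |  |  | 1553208.27 | 2653453.04
X̄ = 1553208.27 / 24888.65 = 62.41 mm
Ȳ = 2653453.04 / 24888.65 = 106.61 mm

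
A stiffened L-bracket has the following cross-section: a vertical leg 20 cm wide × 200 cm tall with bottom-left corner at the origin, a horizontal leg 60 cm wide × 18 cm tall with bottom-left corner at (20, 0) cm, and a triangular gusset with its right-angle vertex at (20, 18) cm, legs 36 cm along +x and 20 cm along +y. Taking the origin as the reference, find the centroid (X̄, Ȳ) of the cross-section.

vertical leg: A = 20 × 200 = 4000.00, centroid at (10.00, 100.00).
horizontal leg: A = 60 × 18 = 1080.00, centroid at (50.00, 9.00).
gusset: A = ½·36·20 = 360.00, centroid at (32.00, 24.67).
ΣA = 5440.00 cm²
ΣAX̄ = (4000.00)(10.00) + (1080.00)(50.00) + (360.00)(32.00) = 105520.00 cm³
ΣAȲ = (4000.00)(100.00) + (1080.00)(9.00) + (360.00)(24.67) = 418600.00 cm³
X̄ = 105520.00 / 5440.00 = 19.40 cm
Ȳ = 418600.00 / 5440.00 = 76.95 cm

X̄ = 19.40 cm, Ȳ = 76.95 cm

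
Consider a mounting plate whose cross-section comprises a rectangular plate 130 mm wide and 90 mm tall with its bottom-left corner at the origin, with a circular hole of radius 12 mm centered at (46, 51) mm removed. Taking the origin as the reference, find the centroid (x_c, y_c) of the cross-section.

x_c = 65.76 mm, y_c = 44.76 mm

Part | A | x̄ᵢ | ȳᵢ | A·x̄ᵢ | A·ȳᵢ
plate | 11700.00 | 65.00 | 45.00 | 760500.00 | 526500.00
hole | -452.39 | 46.00 | 51.00 | -20809.91 | -23071.86
Σ | 11247.61 |  |  | 739690.09 | 503428.14
x_c = 739690.09 / 11247.61 = 65.76 mm
y_c = 503428.14 / 11247.61 = 44.76 mm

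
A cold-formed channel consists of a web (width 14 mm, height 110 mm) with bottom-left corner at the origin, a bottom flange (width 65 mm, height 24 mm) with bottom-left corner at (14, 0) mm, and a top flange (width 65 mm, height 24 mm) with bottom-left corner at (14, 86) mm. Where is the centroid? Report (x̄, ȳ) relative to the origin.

Part | A | x̄ᵢ | ȳᵢ | A·x̄ᵢ | A·ȳᵢ
web | 1540.00 | 7.00 | 55.00 | 10780.00 | 84700.00
bottom flange | 1560.00 | 46.50 | 12.00 | 72540.00 | 18720.00
top flange | 1560.00 | 46.50 | 98.00 | 72540.00 | 152880.00
Σ | 4660.00 |  |  | 155860.00 | 256300.00
x̄ = 155860.00 / 4660.00 = 33.45 mm
ȳ = 256300.00 / 4660.00 = 55.00 mm

x̄ = 33.45 mm, ȳ = 55.00 mm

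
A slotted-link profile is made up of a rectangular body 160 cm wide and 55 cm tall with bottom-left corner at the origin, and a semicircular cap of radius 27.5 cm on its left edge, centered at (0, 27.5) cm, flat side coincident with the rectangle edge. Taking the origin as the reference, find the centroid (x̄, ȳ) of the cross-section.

x̄ = 69.10 cm, ȳ = 27.50 cm

rectangular body: A = 160 × 55 = 8800.00, centroid at (80.00, 27.50).
semicircular end: A = ½π·27.5² = 1187.91, centroid at (-11.67, 27.50).
ΣA = 9987.91 cm², ΣAx̄ = 690135.42 cm³, ΣAȳ = 274667.65 cm³.
x̄ = 690135.42/9987.91 = 69.10 cm; ȳ = 274667.65/9987.91 = 27.50 cm.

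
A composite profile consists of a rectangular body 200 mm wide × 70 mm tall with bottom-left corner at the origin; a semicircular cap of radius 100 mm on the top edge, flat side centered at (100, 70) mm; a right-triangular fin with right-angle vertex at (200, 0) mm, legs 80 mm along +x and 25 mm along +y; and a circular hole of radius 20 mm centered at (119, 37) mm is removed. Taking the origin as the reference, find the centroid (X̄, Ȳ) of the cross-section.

rectangular body: A = 200 × 70 = 14000.00, centroid at (100.00, 35.00).
semicircular top: A = ½π·100² = 15707.96, centroid at (100.00, 112.44).
triangular fin: A = ½·80·25 = 1000.00, centroid at (226.67, 8.33).
hole: A = −π·20² = -1256.64, centroid at (119.00, 37.00).
ΣA = 29451.33 mm²
ΣAX̄ = (14000.00)(100.00) + (15707.96)(100.00) + (1000.00)(226.67) + (-1256.64)(119.00) = 3047923.18 mm³
ΣAȲ = (14000.00)(35.00) + (15707.96)(112.44) + (1000.00)(8.33) + (-1256.64)(37.00) = 2218061.86 mm³
X̄ = 3047923.18 / 29451.33 = 103.49 mm
Ȳ = 2218061.86 / 29451.33 = 75.31 mm

X̄ = 103.49 mm, Ȳ = 75.31 mm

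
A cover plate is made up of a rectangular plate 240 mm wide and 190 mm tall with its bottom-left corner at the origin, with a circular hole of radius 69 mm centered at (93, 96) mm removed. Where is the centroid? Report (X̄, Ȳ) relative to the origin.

X̄ = 133.18 mm, Ȳ = 94.51 mm

plate: A = 240 × 190 = 45600.00, centroid at (120.00, 95.00).
hole: A = −π·69² = -14957.12, centroid at (93.00, 96.00).
ΣA = 30642.88 mm², ΣAX̄ = 4080987.60 mm³, ΣAȲ = 2896116.23 mm³.
X̄ = 4080987.60/30642.88 = 133.18 mm; Ȳ = 2896116.23/30642.88 = 94.51 mm.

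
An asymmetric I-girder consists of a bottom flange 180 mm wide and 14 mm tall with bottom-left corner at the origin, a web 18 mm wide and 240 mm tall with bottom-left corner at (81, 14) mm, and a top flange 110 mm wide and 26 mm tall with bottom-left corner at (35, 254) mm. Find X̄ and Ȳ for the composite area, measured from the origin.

X̄ = 90.00 mm, Ȳ = 140.22 mm

bottom flange: A = 180 × 14 = 2520.00, centroid at (90.00, 7.00).
web: A = 18 × 240 = 4320.00, centroid at (90.00, 134.00).
top flange: A = 110 × 26 = 2860.00, centroid at (90.00, 267.00).
ΣA = 9700.00 mm², ΣAX̄ = 873000.00 mm³, ΣAȲ = 1360140.00 mm³.
X̄ = 873000.00/9700.00 = 90.00 mm; Ȳ = 1360140.00/9700.00 = 140.22 mm.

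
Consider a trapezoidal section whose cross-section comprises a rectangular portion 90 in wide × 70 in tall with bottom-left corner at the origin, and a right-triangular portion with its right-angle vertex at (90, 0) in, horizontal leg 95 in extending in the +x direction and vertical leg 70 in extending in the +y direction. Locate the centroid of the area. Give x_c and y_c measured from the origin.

Part | A | x̄ᵢ | ȳᵢ | A·x̄ᵢ | A·ȳᵢ
rectangular portion | 6300.00 | 45.00 | 35.00 | 283500.00 | 220500.00
triangular portion | 3325.00 | 121.67 | 23.33 | 404541.67 | 77583.33
Σ | 9625.00 |  |  | 688041.67 | 298083.33
x_c = 688041.67 / 9625.00 = 71.48 in
y_c = 298083.33 / 9625.00 = 30.97 in

x_c = 71.48 in, y_c = 30.97 in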